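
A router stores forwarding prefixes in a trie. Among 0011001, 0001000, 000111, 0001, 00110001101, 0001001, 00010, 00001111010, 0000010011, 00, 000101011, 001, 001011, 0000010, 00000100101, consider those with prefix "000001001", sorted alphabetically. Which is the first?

00000100101

Words with prefix "000001001", in lexicographic order: "00000100101", "0000010011"
Position 1: 00000100101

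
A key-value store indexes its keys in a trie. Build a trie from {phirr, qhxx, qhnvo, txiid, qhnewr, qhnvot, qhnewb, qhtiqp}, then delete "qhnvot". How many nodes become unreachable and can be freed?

After clearing the end-marker at "qhnvot", prune upward until reaching a node still needed by another word.
The suffix "t" (1 node) is used only by "qhnvot"; "qhnvo" is itself a stored word, so pruning stops there.
Nodes removed: 1

1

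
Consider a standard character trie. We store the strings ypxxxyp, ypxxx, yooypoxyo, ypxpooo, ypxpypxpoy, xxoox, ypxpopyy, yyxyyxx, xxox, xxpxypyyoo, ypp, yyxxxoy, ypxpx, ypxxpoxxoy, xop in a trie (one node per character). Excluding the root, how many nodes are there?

62

Trace insertions, counting only characters that open a new branch:
  "ypxxxyp" → 7 new (y, p, x, x, x, y, p)
  "ypxxx" → prefix "ypxxx" already present; 0 new (none)
  "yooypoxyo" → prefix "y" already present; 8 new (o, o, y, p, o, x, y, o)
  "ypxpooo" → prefix "ypx" already present; 4 new (p, o, o, o)
  "ypxpypxpoy" → prefix "ypxp" already present; 6 new (y, p, x, p, o, y)
  "xxoox" → 5 new (x, x, o, o, x)
  "ypxpopyy" → prefix "ypxpo" already present; 3 new (p, y, y)
  "yyxyyxx" → prefix "y" already present; 6 new (y, x, y, y, x, x)
  "xxox" → prefix "xxo" already present; 1 new (x)
  "xxpxypyyoo" → prefix "xx" already present; 8 new (p, x, y, p, y, y, o, o)
  "ypp" → prefix "yp" already present; 1 new (p)
  "yyxxxoy" → prefix "yyx" already present; 4 new (x, x, o, y)
  "ypxpx" → prefix "ypxp" already present; 1 new (x)
  "ypxxpoxxoy" → prefix "ypxx" already present; 6 new (p, o, x, x, o, y)
  "xop" → prefix "x" already present; 2 new (o, p)
Total nodes = 7 + 0 + 8 + 4 + 6 + 5 + 3 + 6 + 1 + 8 + 1 + 4 + 1 + 6 + 2 = 62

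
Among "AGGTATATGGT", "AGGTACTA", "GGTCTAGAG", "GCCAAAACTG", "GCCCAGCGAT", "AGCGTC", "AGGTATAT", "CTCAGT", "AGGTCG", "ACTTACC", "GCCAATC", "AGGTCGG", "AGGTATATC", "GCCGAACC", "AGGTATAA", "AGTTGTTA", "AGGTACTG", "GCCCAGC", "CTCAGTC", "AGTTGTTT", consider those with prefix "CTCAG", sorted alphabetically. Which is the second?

CTCAGTC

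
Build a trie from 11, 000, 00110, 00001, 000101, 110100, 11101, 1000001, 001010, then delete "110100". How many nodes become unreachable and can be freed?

4

A node on "110100"'s path can go only if nothing else ends at it or branches off below it.
The suffix "0100" (4 nodes) is used only by "110100"; the node for "11" still has the child "1", so pruning stops there.
Nodes removed: 4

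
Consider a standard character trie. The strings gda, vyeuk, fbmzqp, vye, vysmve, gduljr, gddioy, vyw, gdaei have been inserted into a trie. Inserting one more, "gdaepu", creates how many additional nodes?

2

The longest prefix of "gdaepu" already in the trie is "gdae" (length 4).
Each of the 2 remaining characters creates one node.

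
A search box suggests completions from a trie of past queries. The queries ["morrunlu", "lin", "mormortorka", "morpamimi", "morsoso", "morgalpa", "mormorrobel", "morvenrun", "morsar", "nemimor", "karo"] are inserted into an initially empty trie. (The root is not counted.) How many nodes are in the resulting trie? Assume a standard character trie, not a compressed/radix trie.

58

Count nodes per top-level branch (shared prefixes stored once):
  'k'-branch (karo): 4 nodes
  'l'-branch (lin): 3 nodes
  'm'-branch (morgalpa, mormorrobel, mormortorka, morpamimi, morrunlu, morsar, morsoso, morvenrun): 44 nodes
  'n'-branch (nemimor): 7 nodes
Sum: 58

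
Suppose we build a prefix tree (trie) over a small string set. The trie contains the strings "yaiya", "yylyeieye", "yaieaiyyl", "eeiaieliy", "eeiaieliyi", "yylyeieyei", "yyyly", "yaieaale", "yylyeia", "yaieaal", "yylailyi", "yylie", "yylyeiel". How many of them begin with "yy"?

Walk to "yy"; the words in its subtree are exactly those with that prefix.
Words under "yy": yylailyi, yylie, yylyeia, yylyeiel, yylyeieye, yylyeieyei, yyyly
Count: 7

7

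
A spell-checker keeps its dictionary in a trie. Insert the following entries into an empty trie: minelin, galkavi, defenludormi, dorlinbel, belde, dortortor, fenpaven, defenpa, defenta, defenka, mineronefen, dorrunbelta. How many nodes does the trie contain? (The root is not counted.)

Insert word by word; a character creates a node only if that edge doesn't already exist:
  "minelin" → 7 new (m, i, n, e, l, i, n)
  "galkavi" → 7 new (g, a, l, k, a, v, i)
  "defenludormi" → 12 new (d, e, f, e, n, l, u, d, o, r, m, i)
  "dorlinbel" → prefix "d" already present; 8 new (o, r, l, i, n, b, e, l)
  "belde" → 5 new (b, e, l, d, e)
  "dortortor" → prefix "dor" already present; 6 new (t, o, r, t, o, r)
  "fenpaven" → 8 new (f, e, n, p, a, v, e, n)
  "defenpa" → prefix "defen" already present; 2 new (p, a)
  "defenta" → prefix "defen" already present; 2 new (t, a)
  "defenka" → prefix "defen" already present; 2 new (k, a)
  "mineronefen" → prefix "mine" already present; 7 new (r, o, n, e, f, e, n)
  "dorrunbelta" → prefix "dor" already present; 8 new (r, u, n, b, e, l, t, a)
Total nodes = 7 + 7 + 12 + 8 + 5 + 6 + 8 + 2 + 2 + 2 + 7 + 8 = 74

74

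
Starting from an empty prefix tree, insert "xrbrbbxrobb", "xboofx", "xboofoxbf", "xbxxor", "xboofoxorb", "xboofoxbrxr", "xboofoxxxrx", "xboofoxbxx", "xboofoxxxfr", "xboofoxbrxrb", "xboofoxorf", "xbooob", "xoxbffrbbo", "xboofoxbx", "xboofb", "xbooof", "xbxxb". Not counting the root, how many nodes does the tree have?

54

Insert word by word; a character creates a node only if that edge doesn't already exist:
  "xrbrbbxrobb" → 11 new (x, r, b, r, b, b, x, r, o, b, b)
  "xboofx" → prefix "x" already present; 5 new (b, o, o, f, x)
  "xboofoxbf" → prefix "xboof" already present; 4 new (o, x, b, f)
  "xbxxor" → prefix "xb" already present; 4 new (x, x, o, r)
  "xboofoxorb" → prefix "xboofox" already present; 3 new (o, r, b)
  "xboofoxbrxr" → prefix "xboofoxb" already present; 3 new (r, x, r)
  "xboofoxxxrx" → prefix "xboofox" already present; 4 new (x, x, r, x)
  "xboofoxbxx" → prefix "xboofoxb" already present; 2 new (x, x)
  "xboofoxxxfr" → prefix "xboofoxxx" already present; 2 new (f, r)
  "xboofoxbrxrb" → prefix "xboofoxbrxr" already present; 1 new (b)
  "xboofoxorf" → prefix "xboofoxor" already present; 1 new (f)
  "xbooob" → prefix "xboo" already present; 2 new (o, b)
  "xoxbffrbbo" → prefix "x" already present; 9 new (o, x, b, f, f, r, b, b, o)
  "xboofoxbx" → prefix "xboofoxbx" already present; 0 new (none)
  "xboofb" → prefix "xboof" already present; 1 new (b)
  "xbooof" → prefix "xbooo" already present; 1 new (f)
  "xbxxb" → prefix "xbxx" already present; 1 new (b)
Total nodes = 11 + 5 + 4 + 4 + 3 + 3 + 4 + 2 + 2 + 1 + 1 + 2 + 9 + 0 + 1 + 1 + 1 = 54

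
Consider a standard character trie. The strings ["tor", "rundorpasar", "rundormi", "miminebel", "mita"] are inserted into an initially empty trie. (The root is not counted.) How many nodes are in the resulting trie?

27

Count nodes per top-level branch (shared prefixes stored once):
  'm'-branch (miminebel, mita): 11 nodes
  'r'-branch (rundormi, rundorpasar): 13 nodes
  't'-branch (tor): 3 nodes
Sum: 27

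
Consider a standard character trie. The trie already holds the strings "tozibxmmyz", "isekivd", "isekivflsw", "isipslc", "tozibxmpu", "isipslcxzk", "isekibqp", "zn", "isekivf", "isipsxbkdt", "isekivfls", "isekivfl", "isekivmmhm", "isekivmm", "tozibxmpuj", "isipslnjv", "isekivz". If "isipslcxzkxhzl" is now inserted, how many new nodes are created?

4

The longest prefix of "isipslcxzkxhzl" already in the trie is "isipslcxzk" (length 10).
Each of the 4 remaining characters creates one node.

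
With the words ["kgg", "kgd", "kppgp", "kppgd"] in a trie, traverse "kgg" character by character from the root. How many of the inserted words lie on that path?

1

Walk "kgg" from the root; an end-of-word marker is hit whenever a stored word is a prefix of "kgg".
Prefixes of the query that are stored words: "kgg"
Count: 1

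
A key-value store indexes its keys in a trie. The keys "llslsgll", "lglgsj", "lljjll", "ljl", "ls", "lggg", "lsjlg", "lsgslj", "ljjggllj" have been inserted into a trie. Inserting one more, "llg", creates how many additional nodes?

1

Walking "llg" from the root, the first 2 characters ("ll") follow existing edges; "g" is the first miss.
So 3 − 2 = 1 new nodes.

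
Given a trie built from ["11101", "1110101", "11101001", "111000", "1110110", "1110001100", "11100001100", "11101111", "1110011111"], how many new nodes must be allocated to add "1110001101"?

1

The longest prefix of "1110001101" already in the trie is "111000110" (length 9).
New nodes needed: |"1110001101"| − 9 = 10 − 9 = 1.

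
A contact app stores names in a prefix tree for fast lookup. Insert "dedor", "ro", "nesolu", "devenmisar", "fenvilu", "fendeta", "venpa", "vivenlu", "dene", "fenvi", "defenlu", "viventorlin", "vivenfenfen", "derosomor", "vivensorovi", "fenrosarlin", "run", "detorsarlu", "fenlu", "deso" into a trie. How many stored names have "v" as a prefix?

Walk to "v"; the words in its subtree are exactly those with that prefix.
Matches: "venpa", "vivenfenfen", "vivenlu", "vivensorovi", "viventorlin"
Count: 5

5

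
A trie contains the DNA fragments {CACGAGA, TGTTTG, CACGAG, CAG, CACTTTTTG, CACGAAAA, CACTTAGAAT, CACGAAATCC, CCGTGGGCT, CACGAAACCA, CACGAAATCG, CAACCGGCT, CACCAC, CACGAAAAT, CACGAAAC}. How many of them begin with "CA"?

Filter for entries beginning with "CA":
Words under "CA": CAACCGGCT, CACCAC, CACGAAAA, CACGAAAAT, CACGAAAC, CACGAAACCA, CACGAAATCC, CACGAAATCG, CACGAG, CACGAGA, CACTTAGAAT, CACTTTTTG, CAG
Count: 13

13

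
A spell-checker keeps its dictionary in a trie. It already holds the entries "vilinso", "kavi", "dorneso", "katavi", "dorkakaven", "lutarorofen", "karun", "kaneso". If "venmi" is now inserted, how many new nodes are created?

Walking "venmi" from the root, the first 1 characters ("v") follow existing edges; "e" is the first miss.
So 5 − 1 = 4 new nodes.

4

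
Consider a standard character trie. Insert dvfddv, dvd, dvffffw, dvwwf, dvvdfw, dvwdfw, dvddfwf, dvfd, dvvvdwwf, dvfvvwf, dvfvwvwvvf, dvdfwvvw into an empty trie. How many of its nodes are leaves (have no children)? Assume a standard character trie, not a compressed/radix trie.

10

A leaf is a node with no children — equivalently, the end of a word that is not a proper prefix of any other stored word.
Those words: "dvddfwf", "dvdfwvvw", "dvfddv", "dvffffw", "dvfvvwf", "dvfvwvwvvf", "dvvdfw", "dvvvdwwf", "dvwdfw", "dvwwf"
Leaf count: 10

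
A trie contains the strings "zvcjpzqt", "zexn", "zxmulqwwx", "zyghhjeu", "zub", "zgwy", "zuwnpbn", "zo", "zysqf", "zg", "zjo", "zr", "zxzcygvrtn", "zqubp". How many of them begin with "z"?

14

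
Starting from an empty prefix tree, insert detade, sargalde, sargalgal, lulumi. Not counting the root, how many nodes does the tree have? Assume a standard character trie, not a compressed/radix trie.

23

Trace insertions, counting only characters that open a new branch:
  "detade" → 6 new (d, e, t, a, d, e)
  "sargalde" → 8 new (s, a, r, g, a, l, d, e)
  "sargalgal" → prefix "sargal" already present; 3 new (g, a, l)
  "lulumi" → 6 new (l, u, l, u, m, i)
Total nodes = 6 + 8 + 3 + 6 = 23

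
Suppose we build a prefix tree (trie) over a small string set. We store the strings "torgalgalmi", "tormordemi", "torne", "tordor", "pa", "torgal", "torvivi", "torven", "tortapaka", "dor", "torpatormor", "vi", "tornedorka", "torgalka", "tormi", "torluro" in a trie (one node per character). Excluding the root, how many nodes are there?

For each word, the new-node count is its length minus the longest prefix already in the trie:
  "torgalgalmi" → 11 new (t, o, r, g, a, l, g, a, l, m, i)
  "tormordemi" → prefix "tor" already present; 7 new (m, o, r, d, e, m, i)
  "torne" → prefix "tor" already present; 2 new (n, e)
  "tordor" → prefix "tor" already present; 3 new (d, o, r)
  "pa" → 2 new (p, a)
  "torgal" → prefix "torgal" already present; 0 new (none)
  "torvivi" → prefix "tor" already present; 4 new (v, i, v, i)
  "torven" → prefix "torv" already present; 2 new (e, n)
  "tortapaka" → prefix "tor" already present; 6 new (t, a, p, a, k, a)
  "dor" → 3 new (d, o, r)
  "torpatormor" → prefix "tor" already present; 8 new (p, a, t, o, r, m, o, r)
  "vi" → 2 new (v, i)
  "tornedorka" → prefix "torne" already present; 5 new (d, o, r, k, a)
  "torgalka" → prefix "torgal" already present; 2 new (k, a)
  "tormi" → prefix "torm" already present; 1 new (i)
  "torluro" → prefix "tor" already present; 4 new (l, u, r, o)
Total nodes = 11 + 7 + 2 + 3 + 2 + 0 + 4 + 2 + 6 + 3 + 8 + 2 + 5 + 2 + 1 + 4 = 62

62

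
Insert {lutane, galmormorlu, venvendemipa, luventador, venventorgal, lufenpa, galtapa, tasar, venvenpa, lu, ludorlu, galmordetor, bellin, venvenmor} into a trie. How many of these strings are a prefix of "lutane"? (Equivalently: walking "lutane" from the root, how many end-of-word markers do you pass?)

Check each prefix of "lutane" against the stored set — each match is an end-marker on the path.
Prefixes of the query that are stored words: "lu", "lutane"
Count: 2

2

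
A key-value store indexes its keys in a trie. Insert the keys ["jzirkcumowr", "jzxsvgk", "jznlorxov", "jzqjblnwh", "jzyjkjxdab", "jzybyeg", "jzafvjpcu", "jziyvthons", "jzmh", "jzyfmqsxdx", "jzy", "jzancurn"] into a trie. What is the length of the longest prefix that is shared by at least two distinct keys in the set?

Equivalently: take the maximum, over all pairs, of their longest common prefix length.
"jzafvjpcu" and "jzancurn" agree on "jza" (3 characters) before diverging; nothing deeper is shared.
Longest shared-prefix length: 3

3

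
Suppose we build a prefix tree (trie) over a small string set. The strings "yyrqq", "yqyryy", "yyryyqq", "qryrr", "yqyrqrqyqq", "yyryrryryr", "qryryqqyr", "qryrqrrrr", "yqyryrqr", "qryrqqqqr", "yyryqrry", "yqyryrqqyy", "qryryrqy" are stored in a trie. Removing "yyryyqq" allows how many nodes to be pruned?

3

After clearing the end-marker at "yyryyqq", prune upward until reaching a node still needed by another word.
The suffix "yqq" (3 nodes) is used only by "yyryyqq"; the node for "yyry" still has the child "r", so pruning stops there.
Nodes removed: 3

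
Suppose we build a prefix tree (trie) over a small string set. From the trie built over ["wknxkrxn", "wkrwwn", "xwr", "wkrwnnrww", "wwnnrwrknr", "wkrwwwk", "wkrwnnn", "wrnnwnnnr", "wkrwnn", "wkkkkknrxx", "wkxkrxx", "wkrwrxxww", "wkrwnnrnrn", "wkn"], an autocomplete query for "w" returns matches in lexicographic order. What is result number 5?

DFS of the "w" subtree visits, in order: "wkkkkknrxx", "wkn", "wknxkrxn", "wkrwnn", "wkrwnnn", "wkrwnnrnrn", "wkrwnnrww", "wkrwrxxww", "wkrwwn", "wkrwwwk", "wkxkrxx", "wrnnwnnnr", "wwnnrwrknr"
Position 5: wkrwnnn

wkrwnnn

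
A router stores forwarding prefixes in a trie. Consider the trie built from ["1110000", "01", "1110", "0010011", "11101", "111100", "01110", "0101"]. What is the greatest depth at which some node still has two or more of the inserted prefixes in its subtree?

4

The deepest shared node is where two words last agree before diverging.
"1110" and "1110000" agree on "1110" (4 characters) before diverging; nothing deeper is shared.
Longest shared-prefix length: 4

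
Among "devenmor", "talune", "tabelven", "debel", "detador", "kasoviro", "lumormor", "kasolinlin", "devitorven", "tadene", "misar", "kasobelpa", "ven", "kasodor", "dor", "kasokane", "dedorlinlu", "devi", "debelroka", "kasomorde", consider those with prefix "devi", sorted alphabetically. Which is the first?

DFS of the "devi" subtree visits, in order: "devi", "devitorven"
The 1st is devi.

devi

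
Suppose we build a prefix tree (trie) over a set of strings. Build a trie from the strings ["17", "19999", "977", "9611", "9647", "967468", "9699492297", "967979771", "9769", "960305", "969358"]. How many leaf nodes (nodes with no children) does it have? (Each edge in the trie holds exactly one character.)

11

A leaf is a node with no children — equivalently, the end of a word that is not a proper prefix of any other stored word.
Those words: "17", "19999", "960305", "9611", "9647", "967468", "967979771", "969358", "9699492297", "9769", "977"
Leaf count: 11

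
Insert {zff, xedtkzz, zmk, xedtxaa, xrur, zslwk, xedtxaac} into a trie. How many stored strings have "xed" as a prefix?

Traverse to the node for "xed", then collect every word in that subtree.
Words under "xed": xedtkzz, xedtxaa, xedtxaac
Count: 3

3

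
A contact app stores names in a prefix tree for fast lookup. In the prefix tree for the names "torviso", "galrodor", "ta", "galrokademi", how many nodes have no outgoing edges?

Leaves are exactly the stored words that no other stored word extends.
Those words: "galrodor", "galrokademi", "ta", "torviso"
Leaf count: 4

4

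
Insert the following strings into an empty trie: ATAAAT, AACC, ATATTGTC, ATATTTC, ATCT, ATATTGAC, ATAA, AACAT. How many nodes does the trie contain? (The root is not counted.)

22

Trie structure (* marks end of a word):
(root)
└─ A
   ├─ A
   │  └─ C
   │     ├─ A
   │     │  └─ T *
   │     └─ C *
   └─ T
      ├─ A
      │  ├─ A *
      │  │  └─ A
      │  │     └─ T *
      │  └─ T
      │     └─ T
      │        ├─ G
      │        │  ├─ A
      │        │  │  └─ C *
      │        │  └─ T
      │        │     └─ C *
      │        └─ T
      │           └─ C *
      └─ C
         └─ T *
Counting every labelled node above: 22.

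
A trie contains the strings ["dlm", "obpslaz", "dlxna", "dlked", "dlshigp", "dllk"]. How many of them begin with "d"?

5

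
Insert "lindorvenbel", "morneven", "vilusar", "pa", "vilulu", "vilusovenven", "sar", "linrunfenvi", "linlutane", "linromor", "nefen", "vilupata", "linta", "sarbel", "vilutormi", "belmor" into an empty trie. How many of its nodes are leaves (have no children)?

A leaf is a node with no children — equivalently, the end of a word that is not a proper prefix of any other stored word.
Those words: "belmor", "lindorvenbel", "linlutane", "linromor", "linrunfenvi", "linta", "morneven", "nefen", "pa", "sarbel", "vilulu", "vilupata", "vilusar", "vilusovenven", "vilutormi"
Leaf count: 15

15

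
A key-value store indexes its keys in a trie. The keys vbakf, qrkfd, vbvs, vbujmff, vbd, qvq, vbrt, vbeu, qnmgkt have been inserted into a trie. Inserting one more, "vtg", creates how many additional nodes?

The longest prefix of "vtg" already in the trie is "v" (length 1).
Each of the 2 remaining characters creates one node.

2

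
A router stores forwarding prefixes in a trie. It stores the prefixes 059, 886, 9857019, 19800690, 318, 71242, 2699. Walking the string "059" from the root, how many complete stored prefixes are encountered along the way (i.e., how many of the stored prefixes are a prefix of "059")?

Walk "059" from the root; an end-of-word marker is hit whenever a stored word is a prefix of "059".
Prefixes of the query that are stored words: "059"
Count: 1

1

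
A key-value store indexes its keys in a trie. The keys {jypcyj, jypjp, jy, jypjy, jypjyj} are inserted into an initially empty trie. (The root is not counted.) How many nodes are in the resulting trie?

10

For each word, the new-node count is its length minus the longest prefix already in the trie:
  "jypcyj" → 6 new (j, y, p, c, y, j)
  "jypjp" → prefix "jyp" already present; 2 new (j, p)
  "jy" → prefix "jy" already present; 0 new (none)
  "jypjy" → prefix "jypj" already present; 1 new (y)
  "jypjyj" → prefix "jypjy" already present; 1 new (j)
Total nodes = 6 + 2 + 0 + 1 + 1 = 10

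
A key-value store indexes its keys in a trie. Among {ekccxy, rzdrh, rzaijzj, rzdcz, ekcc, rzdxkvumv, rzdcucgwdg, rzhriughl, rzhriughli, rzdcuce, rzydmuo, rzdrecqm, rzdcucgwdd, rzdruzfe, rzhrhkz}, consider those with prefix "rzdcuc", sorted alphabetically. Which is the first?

Filter for "rzdcuc…" and sort: "rzdcuce", "rzdcucgwdd", "rzdcucgwdg"
The 1st is rzdcuce.

rzdcuce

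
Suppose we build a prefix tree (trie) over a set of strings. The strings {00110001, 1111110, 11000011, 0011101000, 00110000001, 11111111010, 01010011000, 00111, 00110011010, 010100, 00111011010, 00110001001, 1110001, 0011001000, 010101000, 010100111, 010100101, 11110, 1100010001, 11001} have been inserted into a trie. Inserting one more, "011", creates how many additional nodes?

1

Walking "011" from the root, the first 2 characters ("01") follow existing edges; "1" is the first miss.
So 3 − 2 = 1 new nodes.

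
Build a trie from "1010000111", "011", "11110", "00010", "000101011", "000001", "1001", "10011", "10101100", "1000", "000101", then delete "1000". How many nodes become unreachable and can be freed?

Walk "1000" from the leaf back toward the root, removing each node that no remaining word uses.
The suffix "0" (1 node) is used only by "1000"; the node for "100" still has the child "1", so pruning stops there.
Nodes removed: 1

1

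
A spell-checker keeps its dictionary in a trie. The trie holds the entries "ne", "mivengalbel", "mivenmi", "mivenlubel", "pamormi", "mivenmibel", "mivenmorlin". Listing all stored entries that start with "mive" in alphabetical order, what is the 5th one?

mivenmorlin

Words with prefix "mive", in lexicographic order: "mivengalbel", "mivenlubel", "mivenmi", "mivenmibel", "mivenmorlin"
The 5th is mivenmorlin.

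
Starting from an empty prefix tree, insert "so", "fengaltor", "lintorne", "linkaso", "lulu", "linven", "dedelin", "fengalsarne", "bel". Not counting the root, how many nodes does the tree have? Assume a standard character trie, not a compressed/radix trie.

44

Insert word by word; a character creates a node only if that edge doesn't already exist:
  "so" → 2 new (s, o)
  "fengaltor" → 9 new (f, e, n, g, a, l, t, o, r)
  "lintorne" → 8 new (l, i, n, t, o, r, n, e)
  "linkaso" → prefix "lin" already present; 4 new (k, a, s, o)
  "lulu" → prefix "l" already present; 3 new (u, l, u)
  "linven" → prefix "lin" already present; 3 new (v, e, n)
  "dedelin" → 7 new (d, e, d, e, l, i, n)
  "fengalsarne" → prefix "fengal" already present; 5 new (s, a, r, n, e)
  "bel" → 3 new (b, e, l)
Total nodes = 2 + 9 + 8 + 4 + 3 + 3 + 7 + 5 + 3 = 44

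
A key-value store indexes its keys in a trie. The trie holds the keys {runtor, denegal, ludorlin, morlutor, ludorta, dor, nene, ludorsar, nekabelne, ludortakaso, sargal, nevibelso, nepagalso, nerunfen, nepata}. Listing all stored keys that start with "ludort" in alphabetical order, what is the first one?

ludorta

Filter for "ludort…" and sort: "ludorta", "ludortakaso"
Position 1: ludorta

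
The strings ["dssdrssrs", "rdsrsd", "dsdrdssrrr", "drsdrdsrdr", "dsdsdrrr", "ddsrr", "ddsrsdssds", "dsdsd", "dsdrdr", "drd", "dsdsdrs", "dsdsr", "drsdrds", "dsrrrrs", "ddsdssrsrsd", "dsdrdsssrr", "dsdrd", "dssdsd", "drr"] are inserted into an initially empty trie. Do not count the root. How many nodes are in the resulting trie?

70

Count nodes per top-level branch (shared prefixes stored once):
  'd'-branch (ddsdssrsrsd, ddsrr, ddsrsdssds, drd, drr, drsdrds, drsdrdsrdr, dsdrd, dsdrdr, dsdrdssrrr, dsdrdsssrr, dsdsd, dsdsdrrr, dsdsdrs, dsdsr, dsrrrrs, dssdrssrs, dssdsd): 64 nodes
  'r'-branch (rdsrsd): 6 nodes
Sum: 70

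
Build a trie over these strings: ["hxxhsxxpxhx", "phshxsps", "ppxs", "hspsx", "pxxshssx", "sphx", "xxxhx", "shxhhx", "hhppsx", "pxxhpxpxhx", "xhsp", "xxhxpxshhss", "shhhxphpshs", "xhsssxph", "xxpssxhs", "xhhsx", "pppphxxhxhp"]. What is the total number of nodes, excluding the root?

Trace insertions, counting only characters that open a new branch:
  "hxxhsxxpxhx" → 11 new (h, x, x, h, s, x, x, p, x, h, x)
  "phshxsps" → 8 new (p, h, s, h, x, s, p, s)
  "ppxs" → prefix "p" already present; 3 new (p, x, s)
  "hspsx" → prefix "h" already present; 4 new (s, p, s, x)
  "pxxshssx" → prefix "p" already present; 7 new (x, x, s, h, s, s, x)
  "sphx" → 4 new (s, p, h, x)
  "xxxhx" → 5 new (x, x, x, h, x)
  "shxhhx" → prefix "s" already present; 5 new (h, x, h, h, x)
  "hhppsx" → prefix "h" already present; 5 new (h, p, p, s, x)
  "pxxhpxpxhx" → prefix "pxx" already present; 7 new (h, p, x, p, x, h, x)
  "xhsp" → prefix "x" already present; 3 new (h, s, p)
  "xxhxpxshhss" → prefix "xx" already present; 9 new (h, x, p, x, s, h, h, s, s)
  "shhhxphpshs" → prefix "sh" already present; 9 new (h, h, x, p, h, p, s, h, s)
  "xhsssxph" → prefix "xhs" already present; 5 new (s, s, x, p, h)
  "xxpssxhs" → prefix "xx" already present; 6 new (p, s, s, x, h, s)
  "xhhsx" → prefix "xh" already present; 3 new (h, s, x)
  "pppphxxhxhp" → prefix "pp" already present; 9 new (p, p, h, x, x, h, x, h, p)
Total nodes = 11 + 8 + 3 + 4 + 7 + 4 + 5 + 5 + 5 + 7 + 3 + 9 + 9 + 5 + 6 + 3 + 9 = 103

103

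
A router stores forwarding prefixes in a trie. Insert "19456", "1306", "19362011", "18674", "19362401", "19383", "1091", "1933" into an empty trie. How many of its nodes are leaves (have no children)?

8

Leaves are exactly the stored words that no other stored word extends.
Those words: "1091", "1306", "18674", "1933", "19362011", "19362401", "19383", "19456"
Leaf count: 8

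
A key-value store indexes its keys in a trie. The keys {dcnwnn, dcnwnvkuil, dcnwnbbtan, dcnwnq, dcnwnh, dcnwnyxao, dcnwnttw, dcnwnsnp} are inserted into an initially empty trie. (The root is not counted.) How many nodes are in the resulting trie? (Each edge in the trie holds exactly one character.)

28

Insert word by word; a character creates a node only if that edge doesn't already exist:
  "dcnwnn" → 6 new (d, c, n, w, n, n)
  "dcnwnvkuil" → prefix "dcnwn" already present; 5 new (v, k, u, i, l)
  "dcnwnbbtan" → prefix "dcnwn" already present; 5 new (b, b, t, a, n)
  "dcnwnq" → prefix "dcnwn" already present; 1 new (q)
  "dcnwnh" → prefix "dcnwn" already present; 1 new (h)
  "dcnwnyxao" → prefix "dcnwn" already present; 4 new (y, x, a, o)
  "dcnwnttw" → prefix "dcnwn" already present; 3 new (t, t, w)
  "dcnwnsnp" → prefix "dcnwn" already present; 3 new (s, n, p)
Total nodes = 6 + 5 + 5 + 1 + 1 + 4 + 3 + 3 = 28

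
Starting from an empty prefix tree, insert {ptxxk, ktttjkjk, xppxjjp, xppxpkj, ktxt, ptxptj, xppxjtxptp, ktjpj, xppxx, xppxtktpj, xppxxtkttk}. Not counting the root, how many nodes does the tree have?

47

Trace insertions, counting only characters that open a new branch:
  "ptxxk" → 5 new (p, t, x, x, k)
  "ktttjkjk" → 8 new (k, t, t, t, j, k, j, k)
  "xppxjjp" → 7 new (x, p, p, x, j, j, p)
  "xppxpkj" → prefix "xppx" already present; 3 new (p, k, j)
  "ktxt" → prefix "kt" already present; 2 new (x, t)
  "ptxptj" → prefix "ptx" already present; 3 new (p, t, j)
  "xppxjtxptp" → prefix "xppxj" already present; 5 new (t, x, p, t, p)
  "ktjpj" → prefix "kt" already present; 3 new (j, p, j)
  "xppxx" → prefix "xppx" already present; 1 new (x)
  "xppxtktpj" → prefix "xppx" already present; 5 new (t, k, t, p, j)
  "xppxxtkttk" → prefix "xppxx" already present; 5 new (t, k, t, t, k)
Total nodes = 5 + 8 + 7 + 3 + 2 + 3 + 5 + 3 + 1 + 5 + 5 = 47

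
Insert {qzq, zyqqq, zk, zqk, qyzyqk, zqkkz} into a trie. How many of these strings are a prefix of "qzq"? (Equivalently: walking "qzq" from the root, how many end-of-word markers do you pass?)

Traverse "qzq" character by character; count nodes along the way that are marked as word ends.
Prefixes of the query that are stored words: "qzq"
Count: 1

1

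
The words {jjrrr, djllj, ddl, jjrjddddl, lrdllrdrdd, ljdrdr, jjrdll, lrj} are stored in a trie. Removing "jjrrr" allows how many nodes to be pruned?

A node on "jjrrr"'s path can go only if nothing else ends at it or branches off below it.
The suffix "rr" (2 nodes) is used only by "jjrrr"; the node for "jjr" still has the child "j", so pruning stops there.
Nodes removed: 2

2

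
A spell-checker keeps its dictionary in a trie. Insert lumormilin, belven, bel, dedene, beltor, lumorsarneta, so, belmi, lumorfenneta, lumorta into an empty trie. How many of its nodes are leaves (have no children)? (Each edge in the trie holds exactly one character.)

9

Leaves are exactly the stored words that no other stored word extends.
Those words: "belmi", "beltor", "belven", "dedene", "lumorfenneta", "lumormilin", "lumorsarneta", "lumorta", "so"
Leaf count: 9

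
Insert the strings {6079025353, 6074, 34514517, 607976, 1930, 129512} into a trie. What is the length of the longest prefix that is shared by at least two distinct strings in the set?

The deepest shared node is where two words last agree before diverging.
"6079025353" and "607976" agree on "6079" (4 characters) before diverging; nothing deeper is shared.
Longest shared-prefix length: 4

4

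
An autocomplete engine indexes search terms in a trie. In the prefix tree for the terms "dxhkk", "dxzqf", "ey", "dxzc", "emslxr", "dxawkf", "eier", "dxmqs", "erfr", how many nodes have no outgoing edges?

A leaf is a node with no children — equivalently, the end of a word that is not a proper prefix of any other stored word.
Those words: "dxawkf", "dxhkk", "dxmqs", "dxzc", "dxzqf", "eier", "emslxr", "erfr", "ey"
Leaf count: 9

9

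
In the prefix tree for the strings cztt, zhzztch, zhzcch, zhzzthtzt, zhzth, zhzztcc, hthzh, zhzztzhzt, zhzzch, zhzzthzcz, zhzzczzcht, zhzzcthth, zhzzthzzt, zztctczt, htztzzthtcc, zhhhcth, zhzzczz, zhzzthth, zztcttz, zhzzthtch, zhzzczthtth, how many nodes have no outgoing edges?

Leaves are exactly the stored words that no other stored word extends.
Those words: "cztt", "hthzh", "htztzzthtcc", "zhhhcth", "zhzcch", "zhzth", "zhzzch", "zhzzcthth", "zhzzczthtth", "zhzzczzcht", "zhzztcc", "zhzztch", "zhzzthtch", "zhzzthth", "zhzzthtzt", "zhzzthzcz", "zhzzthzzt", "zhzztzhzt", "zztctczt", "zztcttz"
Leaf count: 20

20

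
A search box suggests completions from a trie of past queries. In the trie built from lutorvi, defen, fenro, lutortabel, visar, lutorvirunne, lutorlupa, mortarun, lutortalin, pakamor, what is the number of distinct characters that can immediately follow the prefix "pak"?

1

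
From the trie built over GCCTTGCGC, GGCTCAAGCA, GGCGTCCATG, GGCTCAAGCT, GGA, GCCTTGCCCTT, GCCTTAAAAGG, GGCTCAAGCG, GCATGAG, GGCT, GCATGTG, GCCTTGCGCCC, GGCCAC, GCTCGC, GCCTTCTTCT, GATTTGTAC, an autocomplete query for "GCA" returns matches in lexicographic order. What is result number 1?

DFS of the "GCA" subtree visits, in order: "GCATGAG", "GCATGTG"
Position 1: GCATGAG

GCATGAG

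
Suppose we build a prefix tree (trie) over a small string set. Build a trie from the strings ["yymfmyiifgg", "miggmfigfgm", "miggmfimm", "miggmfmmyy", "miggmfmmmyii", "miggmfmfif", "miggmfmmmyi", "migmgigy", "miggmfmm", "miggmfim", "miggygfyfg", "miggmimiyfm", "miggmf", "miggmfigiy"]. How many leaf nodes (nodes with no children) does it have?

10

A leaf is a node with no children — equivalently, the end of a word that is not a proper prefix of any other stored word.
Those words: "miggmfigfgm", "miggmfigiy", "miggmfimm", "miggmfmfif", "miggmfmmmyii", "miggmfmmyy", "miggmimiyfm", "miggygfyfg", "migmgigy", "yymfmyiifgg"
Leaf count: 10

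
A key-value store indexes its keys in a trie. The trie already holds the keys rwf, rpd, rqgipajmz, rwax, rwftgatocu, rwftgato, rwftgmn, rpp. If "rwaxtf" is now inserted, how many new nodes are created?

2

"rwax" is already a path in the trie; the remaining "tf" must be added.
New nodes needed: |"rwaxtf"| − 4 = 6 − 4 = 2.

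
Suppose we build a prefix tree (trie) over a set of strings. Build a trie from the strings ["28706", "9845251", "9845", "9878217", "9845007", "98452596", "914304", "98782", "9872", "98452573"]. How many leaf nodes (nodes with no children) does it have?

8

A leaf is a node with no children — equivalently, the end of a word that is not a proper prefix of any other stored word.
Those words: "28706", "914304", "9845007", "9845251", "98452573", "98452596", "9872", "9878217"
Leaf count: 8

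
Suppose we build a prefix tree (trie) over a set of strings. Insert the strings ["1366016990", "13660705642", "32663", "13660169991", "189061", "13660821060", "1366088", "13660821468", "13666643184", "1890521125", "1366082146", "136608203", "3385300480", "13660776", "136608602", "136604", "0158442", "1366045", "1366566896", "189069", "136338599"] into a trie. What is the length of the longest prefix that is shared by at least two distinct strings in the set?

The deepest shared node is where two words last agree before diverging.
"1366082146" and "13660821468" agree on "1366082146" (10 characters) before diverging; nothing deeper is shared.
Longest shared-prefix length: 10

10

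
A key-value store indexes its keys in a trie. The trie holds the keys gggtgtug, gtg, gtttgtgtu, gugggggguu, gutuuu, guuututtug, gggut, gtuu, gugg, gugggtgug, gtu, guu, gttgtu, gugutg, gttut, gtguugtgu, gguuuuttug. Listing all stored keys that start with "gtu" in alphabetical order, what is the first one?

Filter for "gtu…" and sort: "gtu", "gtuu"
Position 1: gtu

gtu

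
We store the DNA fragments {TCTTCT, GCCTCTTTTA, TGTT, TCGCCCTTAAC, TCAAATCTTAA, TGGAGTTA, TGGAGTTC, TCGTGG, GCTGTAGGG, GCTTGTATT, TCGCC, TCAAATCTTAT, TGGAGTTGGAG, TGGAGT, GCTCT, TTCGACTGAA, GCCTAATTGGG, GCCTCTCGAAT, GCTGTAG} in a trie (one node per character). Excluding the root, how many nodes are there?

88

Trace insertions, counting only characters that open a new branch:
  "TCTTCT" → 6 new (T, C, T, T, C, T)
  "GCCTCTTTTA" → 10 new (G, C, C, T, C, T, T, T, T, A)
  "TGTT" → prefix "T" already present; 3 new (G, T, T)
  "TCGCCCTTAAC" → prefix "TC" already present; 9 new (G, C, C, C, T, T, A, A, C)
  "TCAAATCTTAA" → prefix "TC" already present; 9 new (A, A, A, T, C, T, T, A, A)
  "TGGAGTTA" → prefix "TG" already present; 6 new (G, A, G, T, T, A)
  "TGGAGTTC" → prefix "TGGAGTT" already present; 1 new (C)
  "TCGTGG" → prefix "TCG" already present; 3 new (T, G, G)
  "GCTGTAGGG" → prefix "GC" already present; 7 new (T, G, T, A, G, G, G)
  "GCTTGTATT" → prefix "GCT" already present; 6 new (T, G, T, A, T, T)
  "TCGCC" → prefix "TCGCC" already present; 0 new (none)
  "TCAAATCTTAT" → prefix "TCAAATCTTA" already present; 1 new (T)
  "TGGAGTTGGAG" → prefix "TGGAGTT" already present; 4 new (G, G, A, G)
  "TGGAGT" → prefix "TGGAGT" already present; 0 new (none)
  "GCTCT" → prefix "GCT" already present; 2 new (C, T)
  "TTCGACTGAA" → prefix "T" already present; 9 new (T, C, G, A, C, T, G, A, A)
  "GCCTAATTGGG" → prefix "GCCT" already present; 7 new (A, A, T, T, G, G, G)
  "GCCTCTCGAAT" → prefix "GCCTCT" already present; 5 new (C, G, A, A, T)
  "GCTGTAG" → prefix "GCTGTAG" already present; 0 new (none)
Total nodes = 6 + 10 + 3 + 9 + 9 + 6 + 1 + 3 + 7 + 6 + 0 + 1 + 4 + 0 + 2 + 9 + 7 + 5 + 0 = 88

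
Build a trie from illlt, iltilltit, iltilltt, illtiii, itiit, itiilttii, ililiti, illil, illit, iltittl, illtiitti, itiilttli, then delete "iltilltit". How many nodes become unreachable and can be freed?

A node on "iltilltit"'s path can go only if nothing else ends at it or branches off below it.
The suffix "it" (2 nodes) is used only by "iltilltit"; the node for "iltillt" still has the child "t", so pruning stops there.
Nodes removed: 2

2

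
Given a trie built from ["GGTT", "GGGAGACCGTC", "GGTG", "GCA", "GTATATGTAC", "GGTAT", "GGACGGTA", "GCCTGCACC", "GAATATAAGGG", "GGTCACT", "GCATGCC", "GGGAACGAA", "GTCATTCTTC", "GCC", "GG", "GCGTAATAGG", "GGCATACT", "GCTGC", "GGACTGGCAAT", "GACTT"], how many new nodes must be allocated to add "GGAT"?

The longest prefix of "GGAT" already in the trie is "GGA" (length 3).
So 4 − 3 = 1 new nodes.

1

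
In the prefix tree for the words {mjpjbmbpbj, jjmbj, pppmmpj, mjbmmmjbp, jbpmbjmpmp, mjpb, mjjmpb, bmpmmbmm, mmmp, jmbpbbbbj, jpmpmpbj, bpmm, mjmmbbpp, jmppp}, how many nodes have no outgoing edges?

14

Leaves are exactly the stored words that no other stored word extends.
Those words: "bmpmmbmm", "bpmm", "jbpmbjmpmp", "jjmbj", "jmbpbbbbj", "jmppp", "jpmpmpbj", "mjbmmmjbp", "mjjmpb", "mjmmbbpp", "mjpb", "mjpjbmbpbj", "mmmp", "pppmmpj"
Leaf count: 14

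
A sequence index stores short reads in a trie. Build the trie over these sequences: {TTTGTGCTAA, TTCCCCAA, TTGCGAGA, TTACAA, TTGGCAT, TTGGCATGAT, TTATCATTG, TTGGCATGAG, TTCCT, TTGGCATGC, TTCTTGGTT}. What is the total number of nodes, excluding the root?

48

Trace insertions, counting only characters that open a new branch:
  "TTTGTGCTAA" → 10 new (T, T, T, G, T, G, C, T, A, A)
  "TTCCCCAA" → prefix "TT" already present; 6 new (C, C, C, C, A, A)
  "TTGCGAGA" → prefix "TT" already present; 6 new (G, C, G, A, G, A)
  "TTACAA" → prefix "TT" already present; 4 new (A, C, A, A)
  "TTGGCAT" → prefix "TTG" already present; 4 new (G, C, A, T)
  "TTGGCATGAT" → prefix "TTGGCAT" already present; 3 new (G, A, T)
  "TTATCATTG" → prefix "TTA" already present; 6 new (T, C, A, T, T, G)
  "TTGGCATGAG" → prefix "TTGGCATGA" already present; 1 new (G)
  "TTCCT" → prefix "TTCC" already present; 1 new (T)
  "TTGGCATGC" → prefix "TTGGCATG" already present; 1 new (C)
  "TTCTTGGTT" → prefix "TTC" already present; 6 new (T, T, G, G, T, T)
Total nodes = 10 + 6 + 6 + 4 + 4 + 3 + 6 + 1 + 1 + 1 + 6 = 48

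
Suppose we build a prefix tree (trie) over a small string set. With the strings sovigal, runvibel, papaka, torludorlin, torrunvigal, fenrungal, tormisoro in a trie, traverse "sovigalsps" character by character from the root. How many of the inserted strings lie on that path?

1

Check each prefix of "sovigalsps" against the stored set — each match is an end-marker on the path.
Prefixes of the query that are stored words: "sovigal"
Count: 1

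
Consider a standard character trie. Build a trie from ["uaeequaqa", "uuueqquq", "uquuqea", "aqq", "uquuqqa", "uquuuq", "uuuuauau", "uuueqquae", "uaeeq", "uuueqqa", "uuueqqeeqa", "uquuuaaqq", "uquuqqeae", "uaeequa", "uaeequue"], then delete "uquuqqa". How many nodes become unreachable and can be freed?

After clearing the end-marker at "uquuqqa", prune upward until reaching a node still needed by another word.
The suffix "a" (1 node) is used only by "uquuqqa"; the node for "uquuqq" still has the child "e", so pruning stops there.
Nodes removed: 1

1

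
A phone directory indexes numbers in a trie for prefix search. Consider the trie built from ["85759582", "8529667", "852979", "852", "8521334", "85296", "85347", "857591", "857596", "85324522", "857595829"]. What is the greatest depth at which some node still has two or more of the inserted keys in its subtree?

8

Look for the deepest trie node that still has at least two words in its subtree.
e.g. "85759582" and "857595829" share the prefix "85759582" of length 8; no pair shares a longer one.
Longest shared-prefix length: 8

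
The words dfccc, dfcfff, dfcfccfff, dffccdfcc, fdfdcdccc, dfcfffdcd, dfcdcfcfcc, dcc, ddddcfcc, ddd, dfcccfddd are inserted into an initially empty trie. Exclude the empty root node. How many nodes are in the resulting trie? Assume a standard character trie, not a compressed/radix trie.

52

Trace insertions, counting only characters that open a new branch:
  "dfccc" → 5 new (d, f, c, c, c)
  "dfcfff" → prefix "dfc" already present; 3 new (f, f, f)
  "dfcfccfff" → prefix "dfcf" already present; 5 new (c, c, f, f, f)
  "dffccdfcc" → prefix "df" already present; 7 new (f, c, c, d, f, c, c)
  "fdfdcdccc" → 9 new (f, d, f, d, c, d, c, c, c)
  "dfcfffdcd" → prefix "dfcfff" already present; 3 new (d, c, d)
  "dfcdcfcfcc" → prefix "dfc" already present; 7 new (d, c, f, c, f, c, c)
  "dcc" → prefix "d" already present; 2 new (c, c)
  "ddddcfcc" → prefix "d" already present; 7 new (d, d, d, c, f, c, c)
  "ddd" → prefix "ddd" already present; 0 new (none)
  "dfcccfddd" → prefix "dfccc" already present; 4 new (f, d, d, d)
Total nodes = 5 + 3 + 5 + 7 + 9 + 3 + 7 + 2 + 7 + 0 + 4 = 52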